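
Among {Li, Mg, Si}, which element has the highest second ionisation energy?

Li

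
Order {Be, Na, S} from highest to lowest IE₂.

Na, S, Be

After 1 electron has been removed, what remains? Be⁺ still has 1 valence electron; Na⁺ is the bare [Ne] core; S⁺ still has 5 valence electrons.
Breaking into a closed-shell core is much more expensive than removing a leftover valence electron — Na has the largest IE_2 here.
Valence configurations: Be⁺ [He]2s¹, S⁺ [Ne]3s²3p³.
The numbers (kJ/mol): Be 1757, Na 4562, S 2252.
Hence IE_2: Be < S < Na.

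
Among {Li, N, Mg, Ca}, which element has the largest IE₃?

Li

IE_3 is the cost of taking one more electron from the +2 cation: Li²⁺ is already 1 electron into the core; N²⁺ still has 3 valence electrons; Mg²⁺ is the bare [Ne] core; Ca²⁺ is the bare [Ar] core.
Breaking into a closed-shell core is much more expensive than removing a leftover valence electron — Ca, Mg and Li have the largest IE_3 here.
Approximate IE_3 values (kJ/mol): Li 11815, N 4578, Mg 7733, Ca 4912.
So the third ionization energies run N < Ca < Mg < Li.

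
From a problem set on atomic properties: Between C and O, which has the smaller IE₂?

C

IE_2 is the cost of taking one more electron from the +1 cation: C⁺ still has 3 valence electrons; O⁺ still has 5 valence electrons.
All are still removing valence electrons, so compare the +1 ions as you would atoms: IE_2 generally rises across a period (higher Z_eff) and falls down a group (larger shell), subject to the usual subshell exceptions.
Valence configurations: C⁺ [He]2s²2p¹, O⁺ [He]2s²2p³.
Tabulated IE_2 (kJ/mol): C 2353, O 3388.
Hence IE_2: C < O.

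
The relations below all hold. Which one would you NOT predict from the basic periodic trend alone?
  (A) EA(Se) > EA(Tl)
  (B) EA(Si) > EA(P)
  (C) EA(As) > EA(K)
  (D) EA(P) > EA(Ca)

The general trend: electron affinity increases across a period and decreases down a group.
(A) Se (period 4, group 16) vs Tl (period 6, group 13): the stated order agrees with the simple trend.
(B) Si (period 3, group 14) vs P (period 3, group 15): the stated order contradicts the simple trend.
(C) As (period 4, group 15) vs K (period 4, group 1): the stated order agrees with the simple trend.
(D) P (period 3, group 15) vs Ca (period 4, group 2): the stated order agrees with the simple trend.
The exception is (B): adding an electron to P's half-filled 3p³ is unfavourable, so Si (3p²) has the more exothermic EA.

(B)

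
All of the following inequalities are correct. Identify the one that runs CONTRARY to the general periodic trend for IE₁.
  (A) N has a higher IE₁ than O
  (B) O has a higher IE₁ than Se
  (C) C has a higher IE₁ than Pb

(A)

The general trend: IE₁ increases across a period and decreases down a group.
(A) N (period 2, group 15) vs O (period 2, group 16): the stated order contradicts the simple trend.
(B) O (period 2, group 16) vs Se (period 4, group 16): the stated order agrees with the simple trend.
(C) C (period 2, group 14) vs Pb (period 6, group 14): the stated order agrees with the simple trend.
The exception is (A): pairing an electron in O's 2p⁴ costs repulsion energy, so O ionizes more easily than half-filled N (2p³).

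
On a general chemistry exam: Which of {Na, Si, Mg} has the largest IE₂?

Consider each +1 ion: Na⁺ is the bare [Ne] core; Si⁺ still has 3 valence electrons; Mg⁺ still has 1 valence electron.
Pulling an electron out of a noble-gas core costs far more than removing a remaining valence electron, so Na sits at the high end of IE_2.
Valence configurations: Si⁺ [Ne]3s²3p¹, Mg⁺ [Ne]3s¹.
The numbers (kJ/mol): Na 4562, Si 1577, Mg 1451.
Overall IE_2 order: Mg < Si < Na.

Na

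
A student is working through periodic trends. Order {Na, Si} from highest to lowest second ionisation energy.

IE_2 is the cost of taking one more electron from the +1 cation: Na⁺ is the bare [Ne] core; Si⁺ still has 3 valence electrons.
Pulling an electron out of a noble-gas core costs far more than removing a remaining valence electron, so Na sits at the high end of IE_2.
Approximate IE_2 values (kJ/mol): Na 4562, Si 1577.
So the second ionization energies run Si < Na.

Na > Si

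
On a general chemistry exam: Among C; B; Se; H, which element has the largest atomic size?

Moving right in a period, electrons are added to the same shell under a stronger nuclear pull, so atoms get smaller; moving down, a new shell is opened and atoms get larger.
These span different periods and groups, so the two trends combine.
C > H: the two effects oppose for this pair; the down-group effect wins (75 vs 32 pm).
B > C: both are in period 2; the period trend gives B the larger value.
Se > B: period and group pull opposite ways; the down-group shift dominates (116 vs 85 pm).
Tabulated atomic radius (pm): H 32, B 85, C 75, Se 116.
The largest atomic size among these belongs to Se.

Se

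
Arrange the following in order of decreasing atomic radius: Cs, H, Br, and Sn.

Cs, Sn, Br, H

Moving right in a period, electrons are added to the same shell under a stronger nuclear pull, so atoms get smaller; moving down, a new shell is opened and atoms get larger.
Neither a single period nor a single group — weigh both effects.
Br > H: the two effects oppose for this pair; the down-group effect wins (114 vs 32 pm).
Sn > Br: relative to Br, both the across-period and down-group shifts push Sn's atomic radius up.
Cs > Sn: relative to Sn, both the across-period and down-group shifts push Cs's atomic radius up.
For reference (pm): H 32, Br 114, Sn 140, Cs 232.
So from largest to smallest: Cs > Sn > Br > H.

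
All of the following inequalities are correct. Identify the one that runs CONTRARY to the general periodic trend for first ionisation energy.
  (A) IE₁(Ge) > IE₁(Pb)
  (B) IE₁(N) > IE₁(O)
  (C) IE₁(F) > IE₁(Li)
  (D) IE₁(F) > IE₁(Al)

(B)

The general trend: first ionisation energy increases across a period and decreases down a group.
(A) Ge (period 4, group 14) vs Pb (period 6, group 14): the stated order agrees with the simple trend.
(B) N (period 2, group 15) vs O (period 2, group 16): the stated order contradicts the simple trend.
(C) F (period 2, group 17) vs Li (period 2, group 1): the stated order agrees with the simple trend.
(D) F (period 2, group 17) vs Al (period 3, group 13): the stated order agrees with the simple trend.
The exception is (B): pairing an electron in O's 2p⁴ costs repulsion energy, so O ionizes more easily than half-filled N (2p³).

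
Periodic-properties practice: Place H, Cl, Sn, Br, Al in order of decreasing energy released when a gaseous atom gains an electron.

EA tends to increase across a period and decrease down a group, though the pattern is less regular than for IE or radius.
These span different periods and groups, so the two trends combine.
H > Al: the two effects oppose for this pair; the down-group effect wins (73 vs 42 kJ/mol).
Sn > H: period and group pull opposite ways; the across-period shift dominates (107 vs 73 kJ/mol).
Br > Sn: relative to Sn, both the across-period and down-group shifts push Br's electron affinity up.
Cl > Br: they share group 17; the group trend gives Cl the larger value.
For reference (kJ/mol): H 73, Al 42, Cl 349, Br 325, Sn 107.
So from highest to lowest: Cl > Br > Sn > H > Al.

Cl, Br, Sn, H, Al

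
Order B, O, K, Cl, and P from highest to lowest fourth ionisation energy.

B > O > K > Cl > P

The fourth ionization energy removes an electron from the +3 ion. For each element: B³⁺ is the bare [He] core; O³⁺ still has 3 valence electrons; K³⁺ is already 2 electrons into the core; Cl³⁺ still has 4 valence electrons; P³⁺ still has 2 valence electrons.
Usually core removal costs more than valence removal, but here the competition is close: a tightly held n=2 valence electron can cost more to remove than an n=3 core electron, so the actual values have to decide it.
Valence configurations: O³⁺ [He]2s²2p¹, Cl³⁺ [Ne]3s²3p², P³⁺ [Ne]3s².
Tabulated IE_4 (kJ/mol): B 25026, O 7469, K 5877, Cl 5159, P 4964.
So the fourth ionization energies run P < Cl < K < O < B.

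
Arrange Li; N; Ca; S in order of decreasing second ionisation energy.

Li, N, S, Ca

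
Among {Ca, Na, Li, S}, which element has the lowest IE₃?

After 2 electrons have been removed, what remains? Ca²⁺ is the bare [Ar] core; Na²⁺ is already 1 electron into the core; Li²⁺ is already 1 electron into the core; S²⁺ still has 4 valence electrons.
Core electrons are held far more tightly than valence electrons, so Ca, Na and Li top the IE_3 order.
The numbers (kJ/mol): Ca 4912, Na 6910, Li 11815, S 3357.
Hence IE_3: S < Ca < Na < Li.

S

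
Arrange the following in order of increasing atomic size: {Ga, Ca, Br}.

Ca is in period 4, group 2; Ga is in period 4, group 13; Br is in period 4, group 17.
Atomic radius shrinks across a period as nuclear charge pulls the same shell inward, and grows down a group as new shells are added.
All lie in period 4, so atomic radius increases right to left.
So from smallest to largest: Br < Ga < Ca.

Br, Ga, Ca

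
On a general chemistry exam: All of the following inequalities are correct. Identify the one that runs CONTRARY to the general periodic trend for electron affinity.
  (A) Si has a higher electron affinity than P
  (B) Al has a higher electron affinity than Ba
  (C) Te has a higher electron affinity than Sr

The general trend: electron affinity increases across a period and decreases down a group.
(A) Si (period 3, group 14) vs P (period 3, group 15): the stated order contradicts the simple trend.
(B) Al (period 3, group 13) vs Ba (period 6, group 2): the stated order agrees with the simple trend.
(C) Te (period 5, group 16) vs Sr (period 5, group 2): the stated order agrees with the simple trend.
The exception is (A): adding an electron to P's half-filled 3p³ is unfavourable, so Si (3p²) has the more exothermic EA.

(A)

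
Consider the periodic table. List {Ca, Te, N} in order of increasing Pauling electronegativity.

N is in period 2, group 15; Ca is in period 4, group 2; Te is in period 5, group 16.
Atoms toward the upper right of the periodic table pull bonding electrons most strongly.
Here both period and group differ, so the two effects have to be weighed against each other.
Te > Ca: period and group pull opposite ways; the across-period shift dominates (2.10 vs 1.00).
N > Te: period and group pull opposite ways; the down-group shift dominates (3.04 vs 2.10).
Approximate values (Pauling): N 3.04, Ca 1.00, Te 2.10.
So from lowest to highest: Ca < Te < N.

Ca, Te, N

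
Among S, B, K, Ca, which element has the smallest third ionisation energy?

IE_3 is the cost of taking one more electron from the +2 cation: S²⁺ still has 4 valence electrons; B²⁺ still has 1 valence electron; K²⁺ is already 1 electron into the core; Ca²⁺ is the bare [Ar] core.
Breaking into a closed-shell core is much more expensive than removing a leftover valence electron — K and Ca have the largest IE_3 here.
Valence configurations: S²⁺ [Ne]3s²3p², B²⁺ [He]2s¹.
Tabulated IE_3 (kJ/mol): S 3357, B 3660, K 4420, Ca 4912.
Overall IE_3 order: S < B < K < Ca.

S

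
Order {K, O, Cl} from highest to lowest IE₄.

O > K > Cl

Consider each +3 ion: K³⁺ is already 2 electrons into the core; O³⁺ still has 3 valence electrons; Cl³⁺ still has 4 valence electrons.
Usually core removal costs more than valence removal, but here the competition is close: a tightly held n=2 valence electron can cost more to remove than an n=3 core electron, so the actual values have to decide it.
Valence configurations: O³⁺ [He]2s²2p¹, Cl³⁺ [Ne]3s²3p².
Tabulated IE_4 (kJ/mol): K 5877, O 7469, Cl 5159.
Overall IE_4 order: Cl < K < O.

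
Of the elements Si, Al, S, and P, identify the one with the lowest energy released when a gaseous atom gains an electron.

EA tends to increase across a period and decrease down a group, though the pattern is less regular than for IE or radius.
All lie in period 3; the across-period trend (electron affinity increases left to right) applies, with the exception below.
Note the exception: Si has a higher electron affinity than P, contrary to the simple trend — adding an electron to P's half-filled 3p³ is unfavourable, so Si (3p²) has the more exothermic EA.
Approximate values (kJ/mol): Al 42, Si 134, P 72, S 200.
The lowest energy released when a gaseous atom gains an electron among these belongs to Al.

Al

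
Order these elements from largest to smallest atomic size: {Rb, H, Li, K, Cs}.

H is in period 1, group 1; Li is in period 2, group 1; K is in period 4, group 1; Rb is in period 5, group 1; Cs is in period 6, group 1.
Across a period the added protons contract the valence shell; down a group each new principal shell makes the atom larger.
All are in group 1, so atomic radius increases down the group.
So from largest to smallest: Cs > Rb > K > Li > H.

Cs, Rb, K, Li, H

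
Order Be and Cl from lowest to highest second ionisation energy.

Be < Cl

After 1 electron has been removed, what remains? Be⁺ still has 1 valence electron; Cl⁺ still has 6 valence electrons.
All are still removing valence electrons, so compare the +1 ions as you would atoms: IE_2 generally rises across a period (higher Z_eff) and falls down a group (larger shell), subject to the usual subshell exceptions.
Valence configurations: Be⁺ [He]2s¹, Cl⁺ [Ne]3s²3p⁴.
The numbers (kJ/mol): Be 1757, Cl 2298.
Hence IE_2: Be < Cl.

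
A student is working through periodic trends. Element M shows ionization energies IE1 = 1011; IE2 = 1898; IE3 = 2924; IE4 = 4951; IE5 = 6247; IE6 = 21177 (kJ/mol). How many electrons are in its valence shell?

Look for the largest jump between consecutive ionization energies: IE6/IE5 ≈ 3.4, far larger than any earlier ratio.
That jump marks the point where a core electron is being removed. So the atom has 5 valence electrons.

5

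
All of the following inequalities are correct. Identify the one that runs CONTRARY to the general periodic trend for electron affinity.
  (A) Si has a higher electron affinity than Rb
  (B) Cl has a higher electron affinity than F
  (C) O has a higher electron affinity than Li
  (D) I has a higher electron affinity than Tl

(B)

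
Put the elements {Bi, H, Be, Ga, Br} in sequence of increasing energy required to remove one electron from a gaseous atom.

H is in period 1, group 1; Be is in period 2, group 2; Ga is in period 4, group 13; Br is in period 4, group 17; Bi is in period 6, group 15.
Across a period the outer electron is held more tightly (higher IE₁); down a group it sits in a higher shell, more shielded, and comes off more easily.
These span different periods and groups, so the two trends combine.
Bi > Ga: period and group pull opposite ways; the across-period shift dominates (703 vs 579 kJ/mol).
Be > Bi: the two effects oppose for this pair; the down-group effect wins (900 vs 703 kJ/mol).
Br > Be: period and group pull opposite ways; the across-period shift dominates (1140 vs 900 kJ/mol).
H > Br: period and group pull opposite ways; the down-group shift dominates (1312 vs 1140 kJ/mol).
Tabulated first ionization energy (kJ/mol): H 1312, Be 900, Ga 579, Br 1140, Bi 703.
So from lowest to highest: Ga < Bi < Be < Br < H.

Ga, Bi, Be, Br, H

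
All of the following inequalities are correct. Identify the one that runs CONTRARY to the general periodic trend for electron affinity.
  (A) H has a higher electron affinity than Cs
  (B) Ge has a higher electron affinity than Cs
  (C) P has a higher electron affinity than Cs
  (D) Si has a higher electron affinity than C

(D)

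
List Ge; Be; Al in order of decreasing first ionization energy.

Be is in period 2, group 2; Al is in period 3, group 13; Ge is in period 4, group 14.
Removing the outermost electron gets harder across a period and easier down a group.
These sit on a diagonal, where the across-period and down-group effects partly cancel.
Ge > Al: the two effects oppose for this pair; the across-period effect wins (762 vs 578 kJ/mol).
Be > Ge: the two effects oppose for this pair; the down-group effect wins (900 vs 762 kJ/mol).
For reference (kJ/mol): Be 900, Al 578, Ge 762.
So from highest to lowest: Be > Ge > Al.

Be, Ge, Al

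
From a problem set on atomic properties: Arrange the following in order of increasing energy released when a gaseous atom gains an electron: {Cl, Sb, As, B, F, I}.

Atoms with high Z_eff and room in the valence shell (especially the halogens) have the most exothermic electron affinities.
These span different periods and groups, so the two trends combine.
As > B: the two effects oppose for this pair; the across-period effect wins (78 vs 27 kJ/mol).
Sb > As: this pair runs against the simple trend — see the exception note.
I > Sb: both are in period 5; the period trend gives I the larger value.
F > I: F sits above I in group 17, so the down-group effect alone puts F higher.
Cl > F: this pair runs against the simple trend — see the exception note.
Note the exception: Sb has a higher electron affinity than As, contrary to the simple trend — both are half-filled np³, but the pairing/repulsion penalty for the added electron shrinks as the p orbitals become larger and more diffuse down the group, and for Sb that outweighs the weaker nuclear attraction.
Note the exception: Cl has a higher electron affinity than F, contrary to the simple trend — F's small 2p subshell makes the incoming electron feel strong e⁻–e⁻ repulsion, so Cl actually releases more energy on gaining an electron.
For reference (kJ/mol): B 27, F 328, Cl 349, As 78, Sb 103, I 295.
So from lowest to highest: B < As < Sb < I < F < Cl.

B, As, Sb, I, F, Cl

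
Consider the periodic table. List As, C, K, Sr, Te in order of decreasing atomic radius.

K, Sr, Te, As, C

C is in period 2, group 14; K is in period 4, group 1; As is in period 4, group 15; Sr is in period 5, group 2; Te is in period 5, group 16.
Radius decreases left→right (rising Z_eff, same n) and increases top→bottom (higher n).
Neither a single period nor a single group — weigh both effects.
As > C: period and group pull opposite ways; the down-group shift dominates (121 vs 75 pm).
Te > As: period and group pull opposite ways; the down-group shift dominates (136 vs 121 pm).
Sr > Te: Sr lies to the left of Te in period 5, so the across-period effect alone puts Sr larger.
K > Sr: the two effects oppose for this pair; the across-period effect wins (196 vs 185 pm).
Tabulated atomic radius (pm): C 75, K 196, As 121, Sr 185, Te 136.
So from largest to smallest: K > Sr > Te > As > C.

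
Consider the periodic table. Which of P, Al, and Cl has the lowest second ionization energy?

After 1 electron has been removed, what remains? P⁺ still has 4 valence electrons; Al⁺ still has 2 valence electrons; Cl⁺ still has 6 valence electrons.
All are still removing valence electrons, so compare the +1 ions as you would atoms: IE_2 generally rises across a period (higher Z_eff) and falls down a group (larger shell), subject to the usual subshell exceptions.
Valence configurations: P⁺ [Ne]3s²3p², Al⁺ [Ne]3s², Cl⁺ [Ne]3s²3p⁴.
Tabulated IE_2 (kJ/mol): P 1907, Al 1817, Cl 2298.
Putting it together, IE_2: Al < P < Cl.

Al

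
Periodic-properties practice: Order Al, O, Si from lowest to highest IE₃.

Consider each +2 ion: Al²⁺ still has 1 valence electron; O²⁺ still has 4 valence electrons; Si²⁺ still has 2 valence electrons.
All are still removing valence electrons, so compare the +2 ions as you would atoms: IE_3 generally rises across a period (higher Z_eff) and falls down a group (larger shell), subject to the usual subshell exceptions.
Valence configurations: Al²⁺ [Ne]3s¹, O²⁺ [He]2s²2p², Si²⁺ [Ne]3s².
Approximate IE_3 values (kJ/mol): Al 2745, O 5300, Si 3232.
Overall IE_3 order: Al < Si < O.

Al, Si, O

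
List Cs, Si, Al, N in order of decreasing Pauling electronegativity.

N > Si > Al > Cs

Atoms toward the upper right of the periodic table pull bonding electrons most strongly.
Neither a single period nor a single group — weigh both effects.
Al > Cs: relative to Cs, both the across-period and down-group shifts push Al's electronegativity up.
Si > Al: Si lies to the right of Al in period 3, so the across-period effect alone puts Si higher.
N > Si: both effects reinforce here, so N is clearly the higher of the two.
Tabulated electronegativity (Pauling): N 3.04, Al 1.61, Si 1.90, Cs 0.79.
So from highest to lowest: N > Si > Al > Cs.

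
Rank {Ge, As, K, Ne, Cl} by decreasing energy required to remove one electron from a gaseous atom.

Ne > Cl > As > Ge > K

Removing the outermost electron gets harder across a period and easier down a group.
These span different periods and groups, so the two trends combine.
Ge > K: Ge lies to the right of K in period 4, so the across-period effect alone puts Ge higher.
As > Ge: both are in period 4; the period trend gives As the larger value.
Cl > As: relative to As, both the across-period and down-group shifts push Cl's first ionization energy up.
Ne > Cl: both effects reinforce here, so Ne is clearly the higher of the two.
Approximate values (kJ/mol): Ne 2081, Cl 1251, K 419, Ge 762, As 947.
So from highest to lowest: Ne > Cl > As > Ge > K.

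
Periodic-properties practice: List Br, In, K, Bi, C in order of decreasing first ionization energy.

Br > C > Bi > In > K

C is in period 2, group 14; K is in period 4, group 1; Br is in period 4, group 17; In is in period 5, group 13; Bi is in period 6, group 15.
Removing the outermost electron gets harder across a period and easier down a group.
Neither a single period nor a single group — weigh both effects.
In > K: the two effects oppose for this pair; the across-period effect wins (558 vs 419 kJ/mol).
Bi > In: the two effects oppose for this pair; the across-period effect wins (703 vs 558 kJ/mol).
C > Bi: the two effects oppose for this pair; the down-group effect wins (1086 vs 703 kJ/mol).
Br > C: period and group pull opposite ways; the across-period shift dominates (1140 vs 1086 kJ/mol).
For reference (kJ/mol): C 1086, K 419, Br 1140, In 558, Bi 703.
So from highest to lowest: Br > C > Bi > In > K.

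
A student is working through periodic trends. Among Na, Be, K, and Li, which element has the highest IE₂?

Li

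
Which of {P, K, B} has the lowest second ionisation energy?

P

IE_2 is the cost of taking one more electron from the +1 cation: P⁺ still has 4 valence electrons; K⁺ is the bare [Ar] core; B⁺ still has 2 valence electrons.
Core electrons are held far more tightly than valence electrons, so K tops the IE_2 order.
Valence configurations: P⁺ [Ne]3s²3p², B⁺ [He]2s².
The numbers (kJ/mol): P 1907, K 3052, B 2427.
Hence IE_2: P < B < K.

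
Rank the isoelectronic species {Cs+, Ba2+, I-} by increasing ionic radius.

All of these have 54 electrons, so size is governed by nuclear charge alone: the more protons, the stronger the pull on the same electron cloud, and the smaller the ion.
Nuclear charges: Ba2+ (Z=56), Cs+ (Z=55), I- (Z=53).
Smallest to largest: Ba2+ < Cs+ < I-.

Ba2+ < Cs+ < I-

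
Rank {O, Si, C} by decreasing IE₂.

The second ionization energy removes an electron from the +1 ion. For each element: O⁺ still has 5 valence electrons; Si⁺ still has 3 valence electrons; C⁺ still has 3 valence electrons.
All are still removing valence electrons, so compare the +1 ions as you would atoms: IE_2 generally rises across a period (higher Z_eff) and falls down a group (larger shell), subject to the usual subshell exceptions.
Valence configurations: O⁺ [He]2s²2p³, Si⁺ [Ne]3s²3p¹, C⁺ [He]2s²2p¹.
Approximate IE_2 values (kJ/mol): O 3388, Si 1577, C 2353.
Hence IE_2: Si < C < O.

O > C > Si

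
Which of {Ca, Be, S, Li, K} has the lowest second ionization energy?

IE_2 is the cost of taking one more electron from the +1 cation: Ca⁺ still has 1 valence electron; Be⁺ still has 1 valence electron; S⁺ still has 5 valence electrons; Li⁺ is the bare [He] core; K⁺ is the bare [Ar] core.
Core electrons are held far more tightly than valence electrons, so K and Li top the IE_2 order.
Valence configurations: Ca⁺ [Ar]4s¹, Be⁺ [He]2s¹, S⁺ [Ne]3s²3p³.
The numbers (kJ/mol): Ca 1145, Be 1757, S 2252, Li 7298, K 3052.
Hence IE_2: Ca < Be < S < K < Li.

Ca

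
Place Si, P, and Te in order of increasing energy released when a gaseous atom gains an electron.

Electron affinity generally becomes more exothermic across a period toward the halogens and less exothermic down a group.
Here both period and group differ, so the two effects have to be weighed against each other.
Si > P: this pair runs against the simple trend — see the exception note.
Te > Si: period and group pull opposite ways; the across-period shift dominates (190 vs 134 kJ/mol).
Note the exception: Si has a higher electron affinity than P, contrary to the simple trend — adding an electron to P's half-filled 3p³ is unfavourable, so Si (3p²) has the more exothermic EA.
For reference (kJ/mol): Si 134, P 72, Te 190.
So from lowest to highest: P < Si < Te.

P < Si < Te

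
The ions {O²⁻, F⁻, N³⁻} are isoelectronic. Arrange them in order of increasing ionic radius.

All of these have 10 electrons, so size is governed by nuclear charge alone: the more protons, the stronger the pull on the same electron cloud, and the smaller the ion.
Nuclear charges: F⁻ (Z=9), O²⁻ (Z=8), N³⁻ (Z=7).
Smallest to largest: F⁻ < O²⁻ < N³⁻.

F⁻, O²⁻, N³⁻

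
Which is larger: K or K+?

K

Forming K+ removes 1 electron from K. Fewer electrons for the same nuclear charge means less shielding and a higher Z_eff on the remaining electrons, and for main-group metals the entire outer shell is lost.
A cation is smaller than its parent atom: K+ < K.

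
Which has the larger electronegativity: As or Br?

Atoms toward the upper right of the periodic table pull bonding electrons most strongly.
All lie in period 4, so electronegativity increases left to right.
So Br has the larger electronegativity (Br > As).

Br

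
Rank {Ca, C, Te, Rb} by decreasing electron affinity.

C is in period 2, group 14; Ca is in period 4, group 2; Rb is in period 5, group 1; Te is in period 5, group 16.
Adding an electron releases more energy for atoms nearer the top right (short of the noble gases).
Here both period and group differ, so the two effects have to be weighed against each other.
Rb > Ca: this pair runs against the simple trend — see the exception note.
C > Rb: relative to Rb, both the across-period and down-group shifts push C's electron affinity up.
Te > C: the two effects oppose for this pair; the across-period effect wins (190 vs 122 kJ/mol).
Note the exception: Rb has a higher electron affinity than Ca, contrary to the simple trend — adding an electron to Ca (ns²) has to open a new, higher-energy np subshell, which is unfavourable.
Approximate values (kJ/mol): C 122, Ca 2, Rb 47, Te 190.
So from highest to lowest: Te > C > Rb > Ca.

Te > C > Rb > Ca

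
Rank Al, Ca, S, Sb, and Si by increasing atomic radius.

S < Si < Al < Sb < Ca

Al is in period 3, group 13; Si is in period 3, group 14; S is in period 3, group 16; Ca is in period 4, group 2; Sb is in period 5, group 15.
Radius decreases left→right (rising Z_eff, same n) and increases top→bottom (higher n).
Here both period and group differ, so the two effects have to be weighed against each other.
Si > S: Si lies to the left of S in period 3, so the across-period effect alone puts Si larger.
Al > Si: Al lies to the left of Si in period 3, so the across-period effect alone puts Al larger.
Sb > Al: the two effects oppose for this pair; the down-group effect wins (140 vs 126 pm).
Ca > Sb: period and group pull opposite ways; the across-period shift dominates (171 vs 140 pm).
For reference (pm): Al 126, Si 116, S 103, Ca 171, Sb 140.
So from smallest to largest: S < Si < Al < Sb < Ca.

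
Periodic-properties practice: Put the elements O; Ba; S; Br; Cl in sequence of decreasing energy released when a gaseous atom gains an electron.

Cl, Br, S, O, Ba

O is in period 2, group 16; S is in period 3, group 16; Cl is in period 3, group 17; Br is in period 4, group 17; Ba is in period 6, group 2.
Adding an electron releases more energy for atoms nearer the top right (short of the noble gases).
Neither a single period nor a single group — weigh both effects.
O > Ba: both effects reinforce here, so O is clearly the higher of the two.
S > O: this pair runs against the simple trend — see the exception note.
Br > S: period and group pull opposite ways; the across-period shift dominates (325 vs 200 kJ/mol).
Cl > Br: Cl sits above Br in group 17, so the down-group effect alone puts Cl higher.
Note the exception: S has a higher electron affinity than O, contrary to the simple trend — the compact 2p subshell of O repels the added electron more than S's larger 3p does.
For reference (kJ/mol): O 141, S 200, Cl 349, Br 325, Ba 14.
So from highest to lowest: Cl > Br > S > O > Ba.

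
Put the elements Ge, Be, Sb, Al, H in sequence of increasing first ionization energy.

H is in period 1, group 1; Be is in period 2, group 2; Al is in period 3, group 13; Ge is in period 4, group 14; Sb is in period 5, group 15.
First ionization energy rises across a period (greater Z_eff holds electrons more tightly) and falls down a group (valence electrons are farther from the nucleus).
These sit on a diagonal, where the across-period and down-group effects partly cancel.
Ge > Al: period and group pull opposite ways; the across-period shift dominates (762 vs 578 kJ/mol).
Sb > Ge: the two effects oppose for this pair; the across-period effect wins (831 vs 762 kJ/mol).
Be > Sb: period and group pull opposite ways; the down-group shift dominates (900 vs 831 kJ/mol).
H > Be: period and group pull opposite ways; the down-group shift dominates (1312 vs 900 kJ/mol).
Approximate values (kJ/mol): H 1312, Be 900, Al 578, Ge 762, Sb 831.
So from lowest to highest: Al < Ge < Sb < Be < H.

Al < Ge < Sb < Be < H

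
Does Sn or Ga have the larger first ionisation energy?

Across a period the outer electron is held more tightly (higher IE₁); down a group it sits in a higher shell, more shielded, and comes off more easily.
These sit on a diagonal, where the across-period and down-group effects partly cancel.
Sn > Ga: the two effects oppose for this pair; the across-period effect wins (709 vs 579 kJ/mol).
Tabulated first ionization energy (kJ/mol): Ga 579, Sn 709.
So Sn has the larger first ionisation energy (Sn > Ga).

Sn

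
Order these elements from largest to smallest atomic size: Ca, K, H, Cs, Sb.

Cs, K, Ca, Sb, H

H is in period 1, group 1; K is in period 4, group 1; Ca is in period 4, group 2; Sb is in period 5, group 15; Cs is in period 6, group 1.
Radius decreases left→right (rising Z_eff, same n) and increases top→bottom (higher n).
Here both period and group differ, so the two effects have to be weighed against each other.
Sb > H: the two effects oppose for this pair; the down-group effect wins (140 vs 32 pm).
Ca > Sb: period and group pull opposite ways; the across-period shift dominates (171 vs 140 pm).
K > Ca: both are in period 4; the period trend gives K the larger value.
Cs > K: they share group 1; the group trend gives Cs the larger value.
Tabulated atomic radius (pm): H 32, K 196, Ca 171, Sb 140, Cs 232.
So from largest to smallest: Cs > K > Ca > Sb > H.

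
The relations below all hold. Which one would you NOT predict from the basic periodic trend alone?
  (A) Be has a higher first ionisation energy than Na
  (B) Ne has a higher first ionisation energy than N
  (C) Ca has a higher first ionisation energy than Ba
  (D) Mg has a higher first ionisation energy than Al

(D)

The general trend: first ionisation energy increases across a period and decreases down a group.
(A) Be (period 2, group 2) vs Na (period 3, group 1): the stated order agrees with the simple trend.
(B) Ne (period 2, group 18) vs N (period 2, group 15): the stated order agrees with the simple trend.
(C) Ca (period 4, group 2) vs Ba (period 6, group 2): the stated order agrees with the simple trend.
(D) Mg (period 3, group 2) vs Al (period 3, group 13): the stated order contradicts the simple trend.
The exception is (D): Al's single 3p electron is easier to remove than one from Mg's filled 3s².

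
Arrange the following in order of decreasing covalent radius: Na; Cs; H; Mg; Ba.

Cs, Ba, Na, Mg, H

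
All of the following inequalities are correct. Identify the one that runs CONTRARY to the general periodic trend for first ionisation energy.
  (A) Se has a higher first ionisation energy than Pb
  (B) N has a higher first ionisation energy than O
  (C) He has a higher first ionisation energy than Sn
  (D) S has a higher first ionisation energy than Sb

The general trend: first ionisation energy increases across a period and decreases down a group.
(A) Se (period 4, group 16) vs Pb (period 6, group 14): the stated order agrees with the simple trend.
(B) N (period 2, group 15) vs O (period 2, group 16): the stated order contradicts the simple trend.
(C) He (period 1, group 18) vs Sn (period 5, group 14): the stated order agrees with the simple trend.
(D) S (period 3, group 16) vs Sb (period 5, group 15): the stated order agrees with the simple trend.
The exception is (B): pairing an electron in O's 2p⁴ costs repulsion energy, so O ionizes more easily than half-filled N (2p³).

(B)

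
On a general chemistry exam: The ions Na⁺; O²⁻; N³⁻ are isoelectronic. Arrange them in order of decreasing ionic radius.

N³⁻ > O²⁻ > Na⁺

All of these have 10 electrons, so size is governed by nuclear charge alone: the more protons, the stronger the pull on the same electron cloud, and the smaller the ion.
Nuclear charges: Na⁺ (Z=11), O²⁻ (Z=8), N³⁻ (Z=7).
Largest to smallest: N³⁻ > O²⁻ > Na⁺.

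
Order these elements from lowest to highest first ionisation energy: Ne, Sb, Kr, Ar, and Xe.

Ne is in period 2, group 18; Ar is in period 3, group 18; Kr is in period 4, group 18; Sb is in period 5, group 15; Xe is in period 5, group 18.
First ionization energy rises across a period (greater Z_eff holds electrons more tightly) and falls down a group (valence electrons are farther from the nucleus).
Here both period and group differ, so the two effects have to be weighed against each other.
Xe > Sb: Xe lies to the right of Sb in period 5, so the across-period effect alone puts Xe higher.
Kr > Xe: they share group 18; the group trend gives Kr the larger value.
Ar > Kr: Ar sits above Kr in group 18, so the down-group effect alone puts Ar higher.
Ne > Ar: Ne sits above Ar in group 18, so the down-group effect alone puts Ne higher.
For reference (kJ/mol): Ne 2081, Ar 1521, Kr 1351, Sb 831, Xe 1170.
So from lowest to highest: Sb < Xe < Kr < Ar < Ne.

Sb, Xe, Kr, Ar, Ne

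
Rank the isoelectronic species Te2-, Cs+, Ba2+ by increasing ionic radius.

All of these have 54 electrons, so size is governed by nuclear charge alone: the more protons, the stronger the pull on the same electron cloud, and the smaller the ion.
Nuclear charges: Ba2+ (Z=56), Cs+ (Z=55), Te2- (Z=52).
Smallest to largest: Ba2+ < Cs+ < Te2-.

Ba2+, Cs+, Te2-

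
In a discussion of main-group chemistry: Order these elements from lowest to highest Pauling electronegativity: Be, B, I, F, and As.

Be is in period 2, group 2; B is in period 2, group 13; F is in period 2, group 17; As is in period 4, group 15; I is in period 5, group 17.
Smaller atoms with higher effective nuclear charge are more electronegative.
Neither a single period nor a single group — weigh both effects.
B > Be: B lies to the right of Be in period 2, so the across-period effect alone puts B higher.
As > B: period and group pull opposite ways; the across-period shift dominates (2.18 vs 2.04).
I > As: the two effects oppose for this pair; the across-period effect wins (2.66 vs 2.18).
F > I: F sits above I in group 17, so the down-group effect alone puts F higher.
Tabulated electronegativity (Pauling): Be 1.57, B 2.04, F 3.98, As 2.18, I 2.66.
So from lowest to highest: Be < B < As < I < F.

Be, B, As, I, F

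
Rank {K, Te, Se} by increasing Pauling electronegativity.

K is in period 4, group 1; Se is in period 4, group 16; Te is in period 5, group 16.
Electronegativity increases across a period and decreases down a group, tracking effective nuclear charge and atomic size.
These span different periods and groups, so the two trends combine.
Te > K: period and group pull opposite ways; the across-period shift dominates (2.10 vs 0.82).
Se > Te: Se sits above Te in group 16, so the down-group effect alone puts Se higher.
For reference (Pauling): K 0.82, Se 2.55, Te 2.10.
So from lowest to highest: K < Te < Se.

K < Te < Se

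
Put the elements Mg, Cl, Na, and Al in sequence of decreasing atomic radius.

Na, Mg, Al, Cl

Na is in period 3, group 1; Mg is in period 3, group 2; Al is in period 3, group 13; Cl is in period 3, group 17.
Across a period the added protons contract the valence shell; down a group each new principal shell makes the atom larger.
All lie in period 3, so atomic radius increases right to left.
So from largest to smallest: Na > Mg > Al > Cl.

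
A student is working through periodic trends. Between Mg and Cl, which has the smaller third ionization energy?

Cl

Consider each +2 ion: Mg²⁺ is the bare [Ne] core; Cl²⁺ still has 5 valence electrons.
Core electrons are held far more tightly than valence electrons, so Mg tops the IE_3 order.
The numbers (kJ/mol): Mg 7733, Cl 3822.
Hence IE_3: Cl < Mg.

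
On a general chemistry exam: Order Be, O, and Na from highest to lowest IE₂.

After 1 electron has been removed, what remains? Be⁺ still has 1 valence electron; O⁺ still has 5 valence electrons; Na⁺ is the bare [Ne] core.
Core electrons are held far more tightly than valence electrons, so Na tops the IE_2 order.
Valence configurations: Be⁺ [He]2s¹, O⁺ [He]2s²2p³.
Tabulated IE_2 (kJ/mol): Be 1757, O 3388, Na 4562.
Putting it together, IE_2: Be < O < Na.

Na, O, Be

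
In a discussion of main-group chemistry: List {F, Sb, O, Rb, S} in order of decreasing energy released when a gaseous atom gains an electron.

F, S, O, Sb, Rb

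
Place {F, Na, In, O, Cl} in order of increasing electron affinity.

O is in period 2, group 16; F is in period 2, group 17; Na is in period 3, group 1; Cl is in period 3, group 17; In is in period 5, group 13.
EA tends to increase across a period and decrease down a group, though the pattern is less regular than for IE or radius.
These span different periods and groups, so the two trends combine.
Na > In: period and group pull opposite ways; the down-group shift dominates (53 vs 29 kJ/mol).
O > Na: both effects reinforce here, so O is clearly the higher of the two.
F > O: F lies to the right of O in period 2, so the across-period effect alone puts F higher.
Cl > F: this pair runs against the simple trend — see the exception note.
Note the exception: Cl has a higher electron affinity than F, contrary to the simple trend — F's small 2p subshell makes the incoming electron feel strong e⁻–e⁻ repulsion, so Cl actually releases more energy on gaining an electron.
Tabulated electron affinity (kJ/mol): O 141, F 328, Na 53, Cl 349, In 29.
So from lowest to highest: In < Na < O < F < Cl.

In < Na < O < F < Cl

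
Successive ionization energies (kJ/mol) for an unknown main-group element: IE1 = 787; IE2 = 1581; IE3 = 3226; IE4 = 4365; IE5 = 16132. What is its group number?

Group 14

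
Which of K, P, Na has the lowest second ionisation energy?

P

The second ionization energy removes an electron from the +1 ion. For each element: K⁺ is the bare [Ar] core; P⁺ still has 4 valence electrons; Na⁺ is the bare [Ne] core.
Breaking into a closed-shell core is much more expensive than removing a leftover valence electron — K and Na have the largest IE_2 here.
The numbers (kJ/mol): K 3052, P 1907, Na 4562.
So the second ionization energies run P < K < Na.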